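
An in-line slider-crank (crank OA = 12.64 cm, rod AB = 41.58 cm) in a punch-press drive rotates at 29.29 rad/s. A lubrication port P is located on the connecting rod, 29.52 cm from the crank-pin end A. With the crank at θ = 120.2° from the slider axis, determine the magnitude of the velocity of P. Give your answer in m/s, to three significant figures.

ω = 29.29 rad/s.  Crank-pin speed |V_A| = rω = 3.7023 m/s, perpendicular to OA.
Rod angle: sinφ = −(r/L) sinθ ⇒ φ = -15.232°; ω_rod = −rω cosθ/√(L²−r²sin²θ) = +4.6419 rad/s.
V_P = V_A + ω_rod × AP, with AP = 0.2952 m along the rod.
Components: V_Px = −rω sinθ − a·ω_rod·sinφ = -2.8397 m/s;  V_Py = rω cosθ + a·ω_rod·cosφ = -0.54015 m/s.
|V_P| = √(V_Px² + V_Py²) = 2.8907 m/s.

2.89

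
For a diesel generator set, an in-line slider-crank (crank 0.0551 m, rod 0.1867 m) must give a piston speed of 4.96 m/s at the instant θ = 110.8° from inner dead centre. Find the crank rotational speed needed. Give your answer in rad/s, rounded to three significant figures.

108

For an in-line slider-crank, |v_piston| = rω|sinθ|·[1 + r cosθ/√(L² − r² sin²θ)].
With r = 0.0551 m, L = 0.1867 m, θ = 110.8°: the bracketed kinematic factor |dx/dθ| = 0.045893 m.
ω = v/|dx/dθ| = 4.96/0.045893 = 108.08 rad/s.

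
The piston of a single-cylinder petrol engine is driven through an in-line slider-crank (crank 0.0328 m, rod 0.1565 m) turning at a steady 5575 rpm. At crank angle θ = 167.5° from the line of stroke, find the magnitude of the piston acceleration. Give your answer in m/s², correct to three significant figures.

8780

ω = 2π·5575/60 = 583.8 rad/s
x(θ) = r cosθ + √(L² − r² sin²θ); with ω constant, a = ω²·d²x/dθ².
d²x/dθ² = −r cosθ − r²(cos2θ)/√u − r⁴ sin²2θ/(4u^{3/2}),  u = L² − r² sin²θ = 0.0244419 m².
Substituting r = 0.0328 m, L = 0.1565 m, θ = 167.5°: d²x/dθ² = +0.025772 m.
a = ω²·d²x/dθ² = (583.8)²·(+0.025772) = +8784.1 m/s²;  |a| = 8784.1 m/s².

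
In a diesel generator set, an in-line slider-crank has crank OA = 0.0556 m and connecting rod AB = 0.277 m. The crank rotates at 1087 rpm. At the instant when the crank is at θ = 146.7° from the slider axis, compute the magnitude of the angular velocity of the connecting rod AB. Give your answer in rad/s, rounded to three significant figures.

ω = 113.8 rad/s (converted from 1087 rpm).
The rod makes angle φ with the slider axis where L sinφ = r sinθ; differentiating, L cosφ·φ̇ = r ω cosθ.
L cosφ = √(L² − r² sin²θ) = 0.27531 m.
|ω_rod| = r ω |cosθ| / √(L² − r² sin²θ) = 0.0556·113.8·0.83581/0.27531 = 19.214 rad/s.

19.2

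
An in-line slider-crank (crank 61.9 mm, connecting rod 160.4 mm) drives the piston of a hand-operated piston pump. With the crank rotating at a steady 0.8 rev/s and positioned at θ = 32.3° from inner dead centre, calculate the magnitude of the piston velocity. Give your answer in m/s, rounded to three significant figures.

0.222

ω = 2π·0.8 = 5.027 rad/s
For an in-line slider-crank, x = r cosθ + √(L² − r² sin²θ), so v = −rω sinθ·[1 + r cosθ/√(L² − r² sin²θ)].
With r = 0.0619 m, L = 0.1604 m, θ = 32.3°: √(L² − r² sin²θ) = 0.15695 m.
v = −0.0619·5.027·0.53435·[1 + 0.0619·0.84526/0.15695] = -0.22168 m/s.
|v| = 0.22168 m/s.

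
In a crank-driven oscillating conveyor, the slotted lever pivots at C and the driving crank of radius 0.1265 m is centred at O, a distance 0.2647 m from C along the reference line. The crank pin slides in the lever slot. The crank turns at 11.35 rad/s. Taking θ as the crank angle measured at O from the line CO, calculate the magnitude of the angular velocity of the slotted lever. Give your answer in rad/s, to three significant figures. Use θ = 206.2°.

ω = 11.35 rad/s
Crank pin A relative to C: A = (d + r cosθ, r sinθ); lever angle φ = atan2(r sinθ, d + r cosθ).
Differentiating tanφ: φ̇ = rω(d cosθ + r)/(d² + r² + 2dr cosθ).
d² + r² + 2dr cosθ = |CA|² = 0.0259798 m²;  d cosθ + r = -0.111 m.
|ω_lever| = |0.1265·11.35·-0.111| / 0.0259798 = 6.1347 rad/s.

6.13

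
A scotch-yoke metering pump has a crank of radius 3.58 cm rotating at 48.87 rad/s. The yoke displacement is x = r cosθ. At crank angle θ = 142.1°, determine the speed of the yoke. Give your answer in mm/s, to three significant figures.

ω = 48.87 rad/s
x = r cosθ ⇒ ẋ = −rω sinθ.
|v| = rω|sinθ| = 0.0358·48.87·|sin 142.1°| = 1.0747 m/s = 1074.7 mm/s.

1070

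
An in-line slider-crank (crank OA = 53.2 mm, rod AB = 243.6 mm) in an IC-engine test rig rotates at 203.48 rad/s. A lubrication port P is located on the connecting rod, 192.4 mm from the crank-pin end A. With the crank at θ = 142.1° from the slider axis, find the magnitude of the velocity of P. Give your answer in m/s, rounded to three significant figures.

6.01

ω = 203.5 rad/s.  Crank-pin speed |V_A| = rω = 10.825 m/s, perpendicular to OA.
Rod angle: sinφ = −(r/L) sinθ ⇒ φ = -7.710°; ω_rod = −rω cosθ/√(L²−r²sin²θ) = +35.385 rad/s.
V_P = V_A + ω_rod × AP, with AP = 0.1924 m along the rod.
Components: V_Px = −rω sinθ − a·ω_rod·sinφ = -5.7364 m/s;  V_Py = rω cosθ + a·ω_rod·cosφ = -1.7954 m/s.
|V_P| = √(V_Px² + V_Py²) = 6.0108 m/s.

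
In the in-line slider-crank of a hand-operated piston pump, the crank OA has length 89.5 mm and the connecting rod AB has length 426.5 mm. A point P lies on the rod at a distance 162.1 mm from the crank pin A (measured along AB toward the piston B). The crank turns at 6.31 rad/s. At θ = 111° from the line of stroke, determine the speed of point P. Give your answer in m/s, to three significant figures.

ω = 6.31 rad/s.  Crank-pin speed |V_A| = rω = 0.56474 m/s, perpendicular to OA.
Rod angle: sinφ = −(r/L) sinθ ⇒ φ = -11.298°; ω_rod = −rω cosθ/√(L²−r²sin²θ) = +0.48391 rad/s.
V_P = V_A + ω_rod × AP, with AP = 0.1621 m along the rod.
Components: V_Px = −rω sinθ − a·ω_rod·sinφ = -0.51187 m/s;  V_Py = rω cosθ + a·ω_rod·cosφ = -0.12547 m/s.
|V_P| = √(V_Px² + V_Py²) = 0.52702 m/s.

0.527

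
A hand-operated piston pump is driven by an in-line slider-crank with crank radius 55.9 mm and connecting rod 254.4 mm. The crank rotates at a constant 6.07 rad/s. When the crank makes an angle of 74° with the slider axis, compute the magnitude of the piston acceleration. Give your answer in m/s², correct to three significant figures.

0.177

ω = 6.07 rad/s
x(θ) = r cosθ + √(L² − r² sin²θ); with ω constant, a = ω²·d²x/dθ².
d²x/dθ² = −r cosθ − r²(cos2θ)/√u − r⁴ sin²2θ/(4u^{3/2}),  u = L² − r² sin²θ = 0.061832 m².
Substituting r = 0.0559 m, L = 0.2544 m, θ = 74°: d²x/dθ² = -0.0047956 m.
a = ω²·d²x/dθ² = (6.07)²·(-0.0047956) = -0.1767 m/s²;  |a| = 0.1767 m/s².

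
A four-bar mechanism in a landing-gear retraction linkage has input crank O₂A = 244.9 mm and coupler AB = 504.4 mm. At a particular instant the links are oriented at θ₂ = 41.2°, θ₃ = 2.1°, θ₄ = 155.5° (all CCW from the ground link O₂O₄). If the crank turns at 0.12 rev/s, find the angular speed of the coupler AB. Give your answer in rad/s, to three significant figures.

0.745

ω₂ = 0.754 rad/s (from 0.12 rev/s).
Differentiating the loop-closure r₂e^{iθ₂}+r₃e^{iθ₃}=r₁+r₄e^{iθ₄} gives r₂ω₂e^{iθ₂}+r₃ω₃e^{iθ₃}=r₄ω₄e^{iθ₄}.
Eliminating the other unknown: ω₃ = r₂ω₂ sin(θ₄−θ₂) / [r₃ sin(θ₃−θ₄)].
Numerator sine = +0.91140; denominator sine = -0.44776.
Result = 0.2449·0.754·(+0.91140) / (0.5044·(-0.44776)) = -0.74515 rad/s; magnitude 0.74515 rad/s.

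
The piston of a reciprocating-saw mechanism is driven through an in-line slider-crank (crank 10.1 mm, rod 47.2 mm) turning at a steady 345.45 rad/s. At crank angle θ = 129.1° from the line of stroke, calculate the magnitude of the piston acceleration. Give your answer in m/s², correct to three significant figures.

811

ω = 345.4 rad/s
x(θ) = r cosθ + √(L² − r² sin²θ); with ω constant, a = ω²·d²x/dθ².
d²x/dθ² = −r cosθ − r²(cos2θ)/√u − r⁴ sin²2θ/(4u^{3/2}),  u = L² − r² sin²θ = 0.0021664 m².
Substituting r = 0.0101 m, L = 0.0472 m, θ = 129.1°: d²x/dθ² = +0.0067933 m.
a = ω²·d²x/dθ² = (345.4)²·(+0.0067933) = +810.68 m/s²;  |a| = 810.68 m/s².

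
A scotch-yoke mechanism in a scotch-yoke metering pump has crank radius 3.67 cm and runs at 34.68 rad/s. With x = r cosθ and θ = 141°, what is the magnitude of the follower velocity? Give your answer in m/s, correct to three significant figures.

0.801

ω = 34.68 rad/s
x = r cosθ ⇒ ẋ = −rω sinθ.
|v| = rω|sinθ| = 0.0367·34.68·|sin 141°| = 0.80097 m/s.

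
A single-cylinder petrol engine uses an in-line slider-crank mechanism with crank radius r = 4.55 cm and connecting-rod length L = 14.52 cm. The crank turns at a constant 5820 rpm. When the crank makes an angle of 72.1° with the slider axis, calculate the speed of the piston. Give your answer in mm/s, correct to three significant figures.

ω = 2π·5820/60 = 609.5 rad/s
For an in-line slider-crank, x = r cosθ + √(L² − r² sin²θ), so v = −rω sinθ·[1 + r cosθ/√(L² − r² sin²θ)].
With r = 0.0455 m, L = 0.1452 m, θ = 72.1°: √(L² − r² sin²θ) = 0.13859 m.
v = −0.0455·609.5·0.95159·[1 + 0.0455·0.30736/0.13859] = -29.051 m/s.
|v| = 29.051 m/s = 29051 mm/s.

29100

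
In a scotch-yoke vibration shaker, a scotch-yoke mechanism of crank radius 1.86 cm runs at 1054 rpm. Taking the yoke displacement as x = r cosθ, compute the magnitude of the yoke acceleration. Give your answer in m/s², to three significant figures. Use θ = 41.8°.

ω = 110.4 rad/s (from 1054 rpm).
x = r cosθ ⇒ ẍ = −rω² cosθ (ω constant).
|a| = rω²|cosθ| = 0.0186·(110.4)²·|cos 41.8°| = 168.92 m/s².

169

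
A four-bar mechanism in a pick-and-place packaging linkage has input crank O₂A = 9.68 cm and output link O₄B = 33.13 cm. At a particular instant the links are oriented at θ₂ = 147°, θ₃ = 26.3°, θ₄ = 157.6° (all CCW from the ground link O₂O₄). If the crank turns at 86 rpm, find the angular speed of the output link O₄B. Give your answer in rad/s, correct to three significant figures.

3.01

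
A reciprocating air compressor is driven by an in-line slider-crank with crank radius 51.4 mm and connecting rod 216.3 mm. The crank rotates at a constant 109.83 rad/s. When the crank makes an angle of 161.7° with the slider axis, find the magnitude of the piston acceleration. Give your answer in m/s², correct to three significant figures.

469

ω = 109.8 rad/s
x(θ) = r cosθ + √(L² − r² sin²θ); with ω constant, a = ω²·d²x/dθ².
d²x/dθ² = −r cosθ − r²(cos2θ)/√u − r⁴ sin²2θ/(4u^{3/2}),  u = L² − r² sin²θ = 0.0465252 m².
Substituting r = 0.0514 m, L = 0.2163 m, θ = 161.7°: d²x/dθ² = +0.038905 m.
a = ω²·d²x/dθ² = (109.8)²·(+0.038905) = +469.3 m/s²;  |a| = 469.3 m/s².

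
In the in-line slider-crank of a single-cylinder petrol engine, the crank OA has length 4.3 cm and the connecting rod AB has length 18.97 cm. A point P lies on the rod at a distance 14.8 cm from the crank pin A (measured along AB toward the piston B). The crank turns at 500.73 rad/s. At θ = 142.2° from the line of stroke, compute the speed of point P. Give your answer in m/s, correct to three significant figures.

ω = 500.7 rad/s.  Crank-pin speed |V_A| = rω = 21.531 m/s, perpendicular to OA.
Rod angle: sinφ = −(r/L) sinθ ⇒ φ = -7.986°; ω_rod = −rω cosθ/√(L²−r²sin²θ) = +90.563 rad/s.
V_P = V_A + ω_rod × AP, with AP = 0.148 m along the rod.
Components: V_Px = −rω sinθ − a·ω_rod·sinφ = -11.335 m/s;  V_Py = rω cosθ + a·ω_rod·cosφ = -3.7398 m/s.
|V_P| = √(V_Px² + V_Py²) = 11.936 m/s.

11.9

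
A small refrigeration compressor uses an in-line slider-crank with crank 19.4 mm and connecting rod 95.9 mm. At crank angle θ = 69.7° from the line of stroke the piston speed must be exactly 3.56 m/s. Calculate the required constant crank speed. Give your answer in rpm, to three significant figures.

1740

For an in-line slider-crank, |v_piston| = rω|sinθ|·[1 + r cosθ/√(L² − r² sin²θ)].
With r = 0.0194 m, L = 0.0959 m, θ = 69.7°: the bracketed kinematic factor |dx/dθ| = 0.019496 m.
ω = v/|dx/dθ| = 3.56/0.019496 = 182.6 rad/s.
N = 60ω/(2π) = 1743.7 rpm.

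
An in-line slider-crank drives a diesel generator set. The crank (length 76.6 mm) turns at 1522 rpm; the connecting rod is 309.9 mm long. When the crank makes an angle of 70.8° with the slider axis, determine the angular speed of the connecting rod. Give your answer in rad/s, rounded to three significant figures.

13.3

ω = 159.4 rad/s (converted from 1522 rpm).
The rod makes angle φ with the slider axis where L sinφ = r sinθ; differentiating, L cosφ·φ̇ = r ω cosθ.
L cosφ = √(L² − r² sin²θ) = 0.30134 m.
|ω_rod| = r ω |cosθ| / √(L² − r² sin²θ) = 0.0766·159.4·0.32887/0.30134 = 13.324 rad/s.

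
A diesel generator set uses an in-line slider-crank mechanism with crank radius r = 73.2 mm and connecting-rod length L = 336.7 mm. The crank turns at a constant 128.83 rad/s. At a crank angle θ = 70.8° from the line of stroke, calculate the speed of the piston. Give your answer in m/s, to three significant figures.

9.56

ω = 128.8 rad/s
For an in-line slider-crank, x = r cosθ + √(L² − r² sin²θ), so v = −rω sinθ·[1 + r cosθ/√(L² − r² sin²θ)].
With r = 0.0732 m, L = 0.3367 m, θ = 70.8°: √(L² − r² sin²θ) = 0.32953 m.
v = −0.0732·128.8·0.94438·[1 + 0.0732·0.32887/0.32953] = -9.5564 m/s.
|v| = 9.5564 m/s.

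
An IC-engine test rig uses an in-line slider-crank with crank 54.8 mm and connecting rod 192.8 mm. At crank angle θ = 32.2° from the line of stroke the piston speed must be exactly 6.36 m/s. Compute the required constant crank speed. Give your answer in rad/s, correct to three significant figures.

For an in-line slider-crank, |v_piston| = rω|sinθ|·[1 + r cosθ/√(L² − r² sin²θ)].
With r = 0.0548 m, L = 0.1928 m, θ = 32.2°: the bracketed kinematic factor |dx/dθ| = 0.036307 m.
ω = v/|dx/dθ| = 6.36/0.036307 = 175.17 rad/s.

175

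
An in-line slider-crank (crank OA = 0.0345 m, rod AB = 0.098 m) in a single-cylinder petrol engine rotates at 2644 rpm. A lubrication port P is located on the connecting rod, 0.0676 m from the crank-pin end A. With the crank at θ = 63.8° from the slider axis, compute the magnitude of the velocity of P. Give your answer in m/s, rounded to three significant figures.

ω = 276.9 rad/s.  Crank-pin speed |V_A| = rω = 9.5523 m/s, perpendicular to OA.
Rod angle: sinφ = −(r/L) sinθ ⇒ φ = -18.413°; ω_rod = −rω cosθ/√(L²−r²sin²θ) = -45.357 rad/s.
V_P = V_A + ω_rod × AP, with AP = 0.0676 m along the rod.
Components: V_Px = −rω sinθ − a·ω_rod·sinφ = -9.5394 m/s;  V_Py = rω cosθ + a·ω_rod·cosφ = +1.3083 m/s.
|V_P| = √(V_Px² + V_Py²) = 9.6287 m/s.

9.63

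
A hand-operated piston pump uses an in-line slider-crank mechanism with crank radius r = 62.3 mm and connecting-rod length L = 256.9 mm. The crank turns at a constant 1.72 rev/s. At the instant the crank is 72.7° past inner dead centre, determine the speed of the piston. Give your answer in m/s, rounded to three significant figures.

ω = 2π·1.72 = 10.81 rad/s
For an in-line slider-crank, x = r cosθ + √(L² − r² sin²θ), so v = −rω sinθ·[1 + r cosθ/√(L² − r² sin²θ)].
With r = 0.0623 m, L = 0.2569 m, θ = 72.7°: √(L² − r² sin²θ) = 0.24992 m.
v = −0.0623·10.81·0.95476·[1 + 0.0623·0.29737/0.24992] = -0.69047 m/s.
|v| = 0.69047 m/s.

0.690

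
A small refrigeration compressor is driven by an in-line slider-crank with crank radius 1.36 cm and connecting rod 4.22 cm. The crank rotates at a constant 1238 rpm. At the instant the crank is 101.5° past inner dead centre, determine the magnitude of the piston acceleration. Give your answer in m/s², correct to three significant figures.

ω = 2π·1238/60 = 129.6 rad/s
x(θ) = r cosθ + √(L² − r² sin²θ); with ω constant, a = ω²·d²x/dθ².
d²x/dθ² = −r cosθ − r²(cos2θ)/√u − r⁴ sin²2θ/(4u^{3/2}),  u = L² − r² sin²θ = 0.00160323 m².
Substituting r = 0.0136 m, L = 0.0422 m, θ = 101.5°: d²x/dθ² = +0.0069432 m.
a = ω²·d²x/dθ² = (129.6)²·(+0.0069432) = +116.7 m/s²;  |a| = 116.7 m/s².

117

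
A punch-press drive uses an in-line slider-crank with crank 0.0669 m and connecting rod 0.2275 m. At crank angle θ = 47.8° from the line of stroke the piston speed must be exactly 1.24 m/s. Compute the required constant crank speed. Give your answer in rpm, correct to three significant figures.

For an in-line slider-crank, |v_piston| = rω|sinθ|·[1 + r cosθ/√(L² − r² sin²θ)].
With r = 0.0669 m, L = 0.2275 m, θ = 47.8°: the bracketed kinematic factor |dx/dθ| = 0.05959 m.
ω = v/|dx/dθ| = 1.24/0.05959 = 20.809 rad/s.
N = 60ω/(2π) = 198.71 rpm.

199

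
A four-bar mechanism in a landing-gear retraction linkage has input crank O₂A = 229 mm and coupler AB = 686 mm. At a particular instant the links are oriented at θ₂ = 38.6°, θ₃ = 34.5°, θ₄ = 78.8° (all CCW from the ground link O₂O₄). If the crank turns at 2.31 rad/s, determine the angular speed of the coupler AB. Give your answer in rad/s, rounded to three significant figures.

ω₂ = 2.31 rad/s
Differentiating the loop-closure r₂e^{iθ₂}+r₃e^{iθ₃}=r₁+r₄e^{iθ₄} gives r₂ω₂e^{iθ₂}+r₃ω₃e^{iθ₃}=r₄ω₄e^{iθ₄}.
Eliminating the other unknown: ω₃ = r₂ω₂ sin(θ₄−θ₂) / [r₃ sin(θ₃−θ₄)].
Numerator sine = +0.64546; denominator sine = -0.69842.
Result = 0.229·2.31·(+0.64546) / (0.686·(-0.69842)) = -0.71265 rad/s; magnitude 0.71265 rad/s.

0.713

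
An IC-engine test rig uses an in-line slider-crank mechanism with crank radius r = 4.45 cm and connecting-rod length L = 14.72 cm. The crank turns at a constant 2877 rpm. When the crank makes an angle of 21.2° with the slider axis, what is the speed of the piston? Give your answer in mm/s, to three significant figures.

6220

ω = 2π·2877/60 = 301.3 rad/s
For an in-line slider-crank, x = r cosθ + √(L² − r² sin²θ), so v = −rω sinθ·[1 + r cosθ/√(L² − r² sin²θ)].
With r = 0.0445 m, L = 0.1472 m, θ = 21.2°: √(L² − r² sin²θ) = 0.14632 m.
v = −0.0445·301.3·0.36162·[1 + 0.0445·0.93232/0.14632] = -6.223 m/s.
|v| = 6.223 m/s = 6223 mm/s.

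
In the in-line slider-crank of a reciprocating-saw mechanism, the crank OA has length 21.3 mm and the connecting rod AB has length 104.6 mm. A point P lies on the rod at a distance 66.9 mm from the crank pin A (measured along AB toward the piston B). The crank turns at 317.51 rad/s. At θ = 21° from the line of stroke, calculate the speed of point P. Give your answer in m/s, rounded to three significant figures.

3.55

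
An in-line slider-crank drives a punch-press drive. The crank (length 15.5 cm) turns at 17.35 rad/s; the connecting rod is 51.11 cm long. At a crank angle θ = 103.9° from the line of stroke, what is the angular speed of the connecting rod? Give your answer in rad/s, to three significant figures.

1.32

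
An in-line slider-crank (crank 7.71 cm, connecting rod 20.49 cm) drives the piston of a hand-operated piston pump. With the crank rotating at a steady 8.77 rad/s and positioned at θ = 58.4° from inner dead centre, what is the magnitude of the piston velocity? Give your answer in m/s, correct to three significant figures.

0.696

ω = 8.77 rad/s
For an in-line slider-crank, x = r cosθ + √(L² − r² sin²θ), so v = −rω sinθ·[1 + r cosθ/√(L² − r² sin²θ)].
With r = 0.0771 m, L = 0.2049 m, θ = 58.4°: √(L² − r² sin²θ) = 0.19409 m.
v = −0.0771·8.77·0.85173·[1 + 0.0771·0.52399/0.19409] = -0.69578 m/s.
|v| = 0.69578 m/s.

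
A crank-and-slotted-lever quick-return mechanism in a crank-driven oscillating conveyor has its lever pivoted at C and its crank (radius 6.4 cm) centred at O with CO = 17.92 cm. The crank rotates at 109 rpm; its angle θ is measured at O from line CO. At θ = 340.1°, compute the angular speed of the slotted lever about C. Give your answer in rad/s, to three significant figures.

2.94

ω = 11.41 rad/s (from 109 rpm).
Crank pin A relative to C: A = (d + r cosθ, r sinθ); lever angle φ = atan2(r sinθ, d + r cosθ).
Differentiating tanφ: φ̇ = rω(d cosθ + r)/(d² + r² + 2dr cosθ).
d² + r² + 2dr cosθ = |CA|² = 0.0577766 m²;  d cosθ + r = +0.2325 m.
|ω_lever| = |0.064·11.41·+0.2325| / 0.0577766 = 2.9397 rad/s.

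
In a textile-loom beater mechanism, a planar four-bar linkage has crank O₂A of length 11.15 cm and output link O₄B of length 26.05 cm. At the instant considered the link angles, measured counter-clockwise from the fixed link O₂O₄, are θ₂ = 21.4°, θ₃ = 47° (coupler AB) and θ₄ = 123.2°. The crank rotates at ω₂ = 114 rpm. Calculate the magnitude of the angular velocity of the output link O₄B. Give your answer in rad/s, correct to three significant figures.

2.27

ω₂ = 11.94 rad/s (from 114 rpm).
Differentiating the loop-closure r₂e^{iθ₂}+r₃e^{iθ₃}=r₁+r₄e^{iθ₄} gives r₂ω₂e^{iθ₂}+r₃ω₃e^{iθ₃}=r₄ω₄e^{iθ₄}.
Eliminating the other unknown: ω₄ = r₂ω₂ sin(θ₂−θ₃) / [r₄ sin(θ₄−θ₃)].
Numerator sine = -0.43209; denominator sine = +0.97113.
Result = 0.1115·11.94·(-0.43209) / (0.2605·(+0.97113)) = -2.2735 rad/s; magnitude 2.2735 rad/s.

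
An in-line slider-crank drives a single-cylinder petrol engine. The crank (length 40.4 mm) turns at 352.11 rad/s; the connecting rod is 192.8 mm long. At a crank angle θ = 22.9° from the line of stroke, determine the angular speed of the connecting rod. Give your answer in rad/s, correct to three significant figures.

68.2

ω = 352.1 rad/s
The rod makes angle φ with the slider axis where L sinφ = r sinθ; differentiating, L cosφ·φ̇ = r ω cosθ.
L cosφ = √(L² − r² sin²θ) = 0.19216 m.
|ω_rod| = r ω |cosθ| / √(L² − r² sin²θ) = 0.0404·352.1·0.92119/0.19216 = 68.194 rad/s.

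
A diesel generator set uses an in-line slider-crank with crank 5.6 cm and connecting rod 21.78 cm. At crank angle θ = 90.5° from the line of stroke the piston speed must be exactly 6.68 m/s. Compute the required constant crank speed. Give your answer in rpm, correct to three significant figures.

1140

For an in-line slider-crank, |v_piston| = rω|sinθ|·[1 + r cosθ/√(L² − r² sin²θ)].
With r = 0.056 m, L = 0.2178 m, θ = 90.5°: the bracketed kinematic factor |dx/dθ| = 0.055868 m.
ω = v/|dx/dθ| = 6.68/0.055868 = 119.57 rad/s.
N = 60ω/(2π) = 1141.8 rpm.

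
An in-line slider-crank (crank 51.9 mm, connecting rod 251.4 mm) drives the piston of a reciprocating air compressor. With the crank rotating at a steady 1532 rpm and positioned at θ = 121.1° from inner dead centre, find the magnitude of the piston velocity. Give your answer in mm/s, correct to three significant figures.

ω = 2π·1532/60 = 160.4 rad/s
For an in-line slider-crank, x = r cosθ + √(L² − r² sin²θ), so v = −rω sinθ·[1 + r cosθ/√(L² − r² sin²θ)].
With r = 0.0519 m, L = 0.2514 m, θ = 121.1°: √(L² − r² sin²θ) = 0.24744 m.
v = −0.0519·160.4·0.85627·[1 + 0.0519·-0.51653/0.24744] = -6.3572 m/s.
|v| = 6.3572 m/s = 6357.2 mm/s.

6360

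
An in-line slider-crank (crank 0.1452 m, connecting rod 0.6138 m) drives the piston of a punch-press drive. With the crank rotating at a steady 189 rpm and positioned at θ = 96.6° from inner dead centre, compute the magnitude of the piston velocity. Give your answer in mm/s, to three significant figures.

ω = 2π·189/60 = 19.79 rad/s
For an in-line slider-crank, x = r cosθ + √(L² − r² sin²θ), so v = −rω sinθ·[1 + r cosθ/√(L² − r² sin²θ)].
With r = 0.1452 m, L = 0.6138 m, θ = 96.6°: √(L² − r² sin²θ) = 0.59661 m.
v = −0.1452·19.79·0.99337·[1 + 0.1452·-0.11494/0.59661] = -2.7749 m/s.
|v| = 2.7749 m/s = 2774.9 mm/s.

2770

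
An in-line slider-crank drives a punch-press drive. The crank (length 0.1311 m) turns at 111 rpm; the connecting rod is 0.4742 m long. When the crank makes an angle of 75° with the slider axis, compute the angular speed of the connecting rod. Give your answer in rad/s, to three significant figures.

ω = 11.62 rad/s (converted from 111 rpm).
The rod makes angle φ with the slider axis where L sinφ = r sinθ; differentiating, L cosφ·φ̇ = r ω cosθ.
L cosφ = √(L² − r² sin²θ) = 0.45698 m.
|ω_rod| = r ω |cosθ| / √(L² − r² sin²θ) = 0.1311·11.62·0.25882/0.45698 = 0.86309 rad/s.

0.863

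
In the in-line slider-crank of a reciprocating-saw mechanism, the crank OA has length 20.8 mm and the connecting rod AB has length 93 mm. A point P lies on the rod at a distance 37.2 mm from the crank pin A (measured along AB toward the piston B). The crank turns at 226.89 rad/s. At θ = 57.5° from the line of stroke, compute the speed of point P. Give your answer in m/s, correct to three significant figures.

4.44

ω = 226.9 rad/s.  Crank-pin speed |V_A| = rω = 4.7193 m/s, perpendicular to OA.
Rod angle: sinφ = −(r/L) sinθ ⇒ φ = -10.873°; ω_rod = −rω cosθ/√(L²−r²sin²θ) = -27.764 rad/s.
V_P = V_A + ω_rod × AP, with AP = 0.0372 m along the rod.
Components: V_Px = −rω sinθ − a·ω_rod·sinφ = -4.175 m/s;  V_Py = rω cosθ + a·ω_rod·cosφ = +1.5214 m/s.
|V_P| = √(V_Px² + V_Py²) = 4.4436 m/s.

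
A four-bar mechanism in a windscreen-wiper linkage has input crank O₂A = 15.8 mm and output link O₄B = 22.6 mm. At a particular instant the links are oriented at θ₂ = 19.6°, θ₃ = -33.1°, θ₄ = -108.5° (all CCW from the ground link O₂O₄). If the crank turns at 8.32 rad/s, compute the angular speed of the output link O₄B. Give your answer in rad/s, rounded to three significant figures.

ω₂ = 8.32 rad/s
Differentiating the loop-closure r₂e^{iθ₂}+r₃e^{iθ₃}=r₁+r₄e^{iθ₄} gives r₂ω₂e^{iθ₂}+r₃ω₃e^{iθ₃}=r₄ω₄e^{iθ₄}.
Eliminating the other unknown: ω₄ = r₂ω₂ sin(θ₂−θ₃) / [r₄ sin(θ₄−θ₃)].
Numerator sine = +0.79547; denominator sine = -0.96771.
Result = 0.0158·8.32·(+0.79547) / (0.0226·(-0.96771)) = -4.7814 rad/s; magnitude 4.7814 rad/s.

4.78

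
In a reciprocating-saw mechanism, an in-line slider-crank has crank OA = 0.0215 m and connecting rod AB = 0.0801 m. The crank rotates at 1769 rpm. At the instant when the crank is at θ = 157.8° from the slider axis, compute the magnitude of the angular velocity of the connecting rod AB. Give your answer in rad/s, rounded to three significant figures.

46.3

ω = 185.2 rad/s (converted from 1769 rpm).
The rod makes angle φ with the slider axis where L sinφ = r sinθ; differentiating, L cosφ·φ̇ = r ω cosθ.
L cosφ = √(L² − r² sin²θ) = 0.079687 m.
|ω_rod| = r ω |cosθ| / √(L² − r² sin²θ) = 0.0215·185.2·0.92587/0.079687 = 46.276 rad/s.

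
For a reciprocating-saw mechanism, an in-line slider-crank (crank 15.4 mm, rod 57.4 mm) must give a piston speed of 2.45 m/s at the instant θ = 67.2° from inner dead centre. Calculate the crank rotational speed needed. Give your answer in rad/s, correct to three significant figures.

156

For an in-line slider-crank, |v_piston| = rω|sinθ|·[1 + r cosθ/√(L² − r² sin²θ)].
With r = 0.0154 m, L = 0.0574 m, θ = 67.2°: the bracketed kinematic factor |dx/dθ| = 0.01572 m.
ω = v/|dx/dθ| = 2.45/0.01572 = 155.85 rad/s.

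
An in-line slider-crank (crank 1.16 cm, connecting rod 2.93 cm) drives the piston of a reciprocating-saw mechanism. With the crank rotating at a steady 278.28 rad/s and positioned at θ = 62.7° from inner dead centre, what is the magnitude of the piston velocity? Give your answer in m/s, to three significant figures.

3.42

ω = 278.3 rad/s
For an in-line slider-crank, x = r cosθ + √(L² − r² sin²θ), so v = −rω sinθ·[1 + r cosθ/√(L² − r² sin²θ)].
With r = 0.0116 m, L = 0.0293 m, θ = 62.7°: √(L² − r² sin²θ) = 0.027427 m.
v = −0.0116·278.3·0.88862·[1 + 0.0116·0.45865/0.027427] = -3.4249 m/s.
|v| = 3.4249 m/s.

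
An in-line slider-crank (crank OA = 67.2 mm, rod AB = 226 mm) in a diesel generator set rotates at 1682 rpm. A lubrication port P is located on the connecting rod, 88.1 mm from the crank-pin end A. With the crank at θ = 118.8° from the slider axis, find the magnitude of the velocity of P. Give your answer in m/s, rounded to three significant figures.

ω = 176.1 rad/s.  Crank-pin speed |V_A| = rω = 11.837 m/s, perpendicular to OA.
Rod angle: sinφ = −(r/L) sinθ ⇒ φ = -15.104°; ω_rod = −rω cosθ/√(L²−r²sin²θ) = +26.134 rad/s.
V_P = V_A + ω_rod × AP, with AP = 0.0881 m along the rod.
Components: V_Px = −rω sinθ − a·ω_rod·sinφ = -9.7725 m/s;  V_Py = rω cosθ + a·ω_rod·cosφ = -3.4794 m/s.
|V_P| = √(V_Px² + V_Py²) = 10.373 m/s.

10.4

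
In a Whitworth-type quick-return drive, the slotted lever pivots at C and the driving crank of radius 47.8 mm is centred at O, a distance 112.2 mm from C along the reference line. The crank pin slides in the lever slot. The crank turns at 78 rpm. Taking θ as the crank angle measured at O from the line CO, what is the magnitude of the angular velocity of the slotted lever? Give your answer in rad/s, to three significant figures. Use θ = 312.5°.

ω = 8.168 rad/s (from 78 rpm).
Crank pin A relative to C: A = (d + r cosθ, r sinθ); lever angle φ = atan2(r sinθ, d + r cosθ).
Differentiating tanφ: φ̇ = rω(d cosθ + r)/(d² + r² + 2dr cosθ).
d² + r² + 2dr cosθ = |CA|² = 0.0221203 m²;  d cosθ + r = +0.1236 m.
|ω_lever| = |0.0478·8.168·+0.1236| / 0.0221203 = 2.1816 rad/s.

2.18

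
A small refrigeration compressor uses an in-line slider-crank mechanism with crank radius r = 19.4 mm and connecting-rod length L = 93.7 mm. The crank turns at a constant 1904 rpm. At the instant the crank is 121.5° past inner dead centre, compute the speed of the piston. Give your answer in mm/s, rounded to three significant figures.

ω = 2π·1904/60 = 199.4 rad/s
For an in-line slider-crank, x = r cosθ + √(L² − r² sin²θ), so v = −rω sinθ·[1 + r cosθ/√(L² − r² sin²θ)].
With r = 0.0194 m, L = 0.0937 m, θ = 121.5°: √(L² − r² sin²θ) = 0.092228 m.
v = −0.0194·199.4·0.85264·[1 + 0.0194·-0.52250/0.092228] = -2.9356 m/s.
|v| = 2.9356 m/s = 2935.6 mm/s.

2940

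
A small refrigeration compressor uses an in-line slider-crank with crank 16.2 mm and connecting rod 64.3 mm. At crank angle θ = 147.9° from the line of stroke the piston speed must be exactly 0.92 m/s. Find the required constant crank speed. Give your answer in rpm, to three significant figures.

1300

For an in-line slider-crank, |v_piston| = rω|sinθ|·[1 + r cosθ/√(L² − r² sin²θ)].
With r = 0.0162 m, L = 0.0643 m, θ = 147.9°: the bracketed kinematic factor |dx/dθ| = 0.0067546 m.
ω = v/|dx/dθ| = 0.92/0.0067546 = 136.2 rad/s.
N = 60ω/(2π) = 1300.6 rpm.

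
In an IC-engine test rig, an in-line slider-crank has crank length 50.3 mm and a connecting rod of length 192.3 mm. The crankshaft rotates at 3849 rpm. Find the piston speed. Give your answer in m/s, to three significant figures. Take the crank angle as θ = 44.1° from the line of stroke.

16.8

ω = 2π·3849/60 = 403.1 rad/s
For an in-line slider-crank, x = r cosθ + √(L² − r² sin²θ), so v = −rω sinθ·[1 + r cosθ/√(L² − r² sin²θ)].
With r = 0.0503 m, L = 0.1923 m, θ = 44.1°: √(L² − r² sin²θ) = 0.18909 m.
v = −0.0503·403.1·0.69591·[1 + 0.0503·0.71813/0.18909] = -16.804 m/s.
|v| = 16.804 m/s.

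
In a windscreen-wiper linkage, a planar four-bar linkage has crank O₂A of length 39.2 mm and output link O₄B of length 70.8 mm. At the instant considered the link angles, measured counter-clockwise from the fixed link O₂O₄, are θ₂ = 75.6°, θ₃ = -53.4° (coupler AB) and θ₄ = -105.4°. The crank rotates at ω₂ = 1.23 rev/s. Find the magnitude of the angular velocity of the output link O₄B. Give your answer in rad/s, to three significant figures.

ω₂ = 7.728 rad/s (from 1.23 rev/s).
Differentiating the loop-closure r₂e^{iθ₂}+r₃e^{iθ₃}=r₁+r₄e^{iθ₄} gives r₂ω₂e^{iθ₂}+r₃ω₃e^{iθ₃}=r₄ω₄e^{iθ₄}.
Eliminating the other unknown: ω₄ = r₂ω₂ sin(θ₂−θ₃) / [r₄ sin(θ₄−θ₃)].
Numerator sine = +0.77715; denominator sine = -0.78801.
Result = 0.0392·7.728·(+0.77715) / (0.0708·(-0.78801)) = -4.22 rad/s; magnitude 4.22 rad/s.

4.22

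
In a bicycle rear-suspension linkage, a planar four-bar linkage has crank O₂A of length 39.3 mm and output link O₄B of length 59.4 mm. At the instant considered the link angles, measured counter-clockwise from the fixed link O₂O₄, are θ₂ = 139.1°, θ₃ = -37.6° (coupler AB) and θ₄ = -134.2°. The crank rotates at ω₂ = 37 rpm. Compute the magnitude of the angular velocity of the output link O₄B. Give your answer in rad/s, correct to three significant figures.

0.149

ω₂ = 3.875 rad/s (from 37 rpm).
Differentiating the loop-closure r₂e^{iθ₂}+r₃e^{iθ₃}=r₁+r₄e^{iθ₄} gives r₂ω₂e^{iθ₂}+r₃ω₃e^{iθ₃}=r₄ω₄e^{iθ₄}.
Eliminating the other unknown: ω₄ = r₂ω₂ sin(θ₂−θ₃) / [r₄ sin(θ₄−θ₃)].
Numerator sine = +0.05756; denominator sine = -0.99337.
Result = 0.0393·3.875·(+0.05756) / (0.0594·(-0.99337)) = -0.14855 rad/s; magnitude 0.14855 rad/s.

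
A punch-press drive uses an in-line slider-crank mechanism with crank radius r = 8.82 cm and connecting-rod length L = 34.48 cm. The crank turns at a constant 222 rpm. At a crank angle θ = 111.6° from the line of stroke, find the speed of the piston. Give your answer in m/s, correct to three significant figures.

1.72

ω = 2π·222/60 = 23.25 rad/s
For an in-line slider-crank, x = r cosθ + √(L² − r² sin²θ), so v = −rω sinθ·[1 + r cosθ/√(L² − r² sin²θ)].
With r = 0.0882 m, L = 0.3448 m, θ = 111.6°: √(L² − r² sin²θ) = 0.33491 m.
v = −0.0882·23.25·0.92978·[1 + 0.0882·-0.36812/0.33491] = -1.7216 m/s.
|v| = 1.7216 m/s.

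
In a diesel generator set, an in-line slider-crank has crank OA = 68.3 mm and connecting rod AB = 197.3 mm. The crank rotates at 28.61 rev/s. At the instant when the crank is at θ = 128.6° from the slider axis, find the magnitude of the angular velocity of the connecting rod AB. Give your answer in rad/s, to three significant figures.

ω = 179.8 rad/s (converted from 28.61 rev/s).
The rod makes angle φ with the slider axis where L sinφ = r sinθ; differentiating, L cosφ·φ̇ = r ω cosθ.
L cosφ = √(L² − r² sin²θ) = 0.18994 m.
|ω_rod| = r ω |cosθ| / √(L² − r² sin²θ) = 0.0683·179.8·0.62388/0.18994 = 40.327 rad/s.

40.3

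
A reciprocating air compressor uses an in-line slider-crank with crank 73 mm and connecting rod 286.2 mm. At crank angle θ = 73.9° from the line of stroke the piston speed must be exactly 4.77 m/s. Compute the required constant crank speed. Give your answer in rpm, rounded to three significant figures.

605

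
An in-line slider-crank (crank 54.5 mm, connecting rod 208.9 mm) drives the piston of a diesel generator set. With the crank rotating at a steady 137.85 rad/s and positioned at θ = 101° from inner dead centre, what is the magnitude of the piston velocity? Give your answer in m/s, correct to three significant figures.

7.00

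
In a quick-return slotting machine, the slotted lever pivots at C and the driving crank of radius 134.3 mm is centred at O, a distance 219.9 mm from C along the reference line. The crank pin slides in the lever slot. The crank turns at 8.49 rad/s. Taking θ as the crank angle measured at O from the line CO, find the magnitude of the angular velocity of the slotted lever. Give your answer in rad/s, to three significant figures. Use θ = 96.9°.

2.07

ω = 8.49 rad/s
Crank pin A relative to C: A = (d + r cosθ, r sinθ); lever angle φ = atan2(r sinθ, d + r cosθ).
Differentiating tanφ: φ̇ = rω(d cosθ + r)/(d² + r² + 2dr cosθ).
d² + r² + 2dr cosθ = |CA|² = 0.0592966 m²;  d cosθ + r = +0.10788 m.
|ω_lever| = |0.1343·8.49·+0.10788| / 0.0592966 = 2.0744 rad/s.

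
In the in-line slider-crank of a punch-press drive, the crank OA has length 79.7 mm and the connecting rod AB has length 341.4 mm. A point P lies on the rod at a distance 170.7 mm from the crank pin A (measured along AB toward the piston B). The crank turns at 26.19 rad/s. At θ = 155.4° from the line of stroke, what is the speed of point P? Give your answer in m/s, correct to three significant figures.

1.23

ω = 26.19 rad/s.  Crank-pin speed |V_A| = rω = 2.0873 m/s, perpendicular to OA.
Rod angle: sinφ = −(r/L) sinθ ⇒ φ = -5.577°; ω_rod = −rω cosθ/√(L²−r²sin²θ) = +5.5856 rad/s.
V_P = V_A + ω_rod × AP, with AP = 0.1707 m along the rod.
Components: V_Px = −rω sinθ − a·ω_rod·sinφ = -0.77626 m/s;  V_Py = rω cosθ + a·ω_rod·cosφ = -0.94894 m/s.
|V_P| = √(V_Px² + V_Py²) = 1.226 m/s.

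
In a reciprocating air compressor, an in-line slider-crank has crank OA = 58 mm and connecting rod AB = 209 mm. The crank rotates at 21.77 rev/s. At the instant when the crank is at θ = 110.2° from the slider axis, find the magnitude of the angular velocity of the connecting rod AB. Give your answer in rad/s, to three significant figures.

ω = 136.8 rad/s (converted from 21.77 rev/s).
The rod makes angle φ with the slider axis where L sinφ = r sinθ; differentiating, L cosφ·φ̇ = r ω cosθ.
L cosφ = √(L² − r² sin²θ) = 0.20179 m.
|ω_rod| = r ω |cosθ| / √(L² − r² sin²θ) = 0.058·136.8·0.34530/0.20179 = 13.576 rad/s.

13.6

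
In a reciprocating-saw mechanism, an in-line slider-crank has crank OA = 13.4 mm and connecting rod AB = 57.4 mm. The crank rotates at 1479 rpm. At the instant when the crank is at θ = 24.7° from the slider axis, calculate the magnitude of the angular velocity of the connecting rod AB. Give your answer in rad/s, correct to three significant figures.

ω = 154.9 rad/s (converted from 1479 rpm).
The rod makes angle φ with the slider axis where L sinφ = r sinθ; differentiating, L cosφ·φ̇ = r ω cosθ.
L cosφ = √(L² − r² sin²θ) = 0.057126 m.
|ω_rod| = r ω |cosθ| / √(L² − r² sin²θ) = 0.0134·154.9·0.90851/0.057126 = 33.006 rad/s.

33.0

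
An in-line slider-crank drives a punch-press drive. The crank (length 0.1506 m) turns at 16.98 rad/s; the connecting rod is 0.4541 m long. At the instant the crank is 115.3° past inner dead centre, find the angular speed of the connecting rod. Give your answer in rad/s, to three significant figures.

ω = 16.98 rad/s
The rod makes angle φ with the slider axis where L sinφ = r sinθ; differentiating, L cosφ·φ̇ = r ω cosθ.
L cosφ = √(L² − r² sin²θ) = 0.43321 m.
|ω_rod| = r ω |cosθ| / √(L² − r² sin²θ) = 0.1506·16.98·0.42736/0.43321 = 2.5227 rad/s.

2.52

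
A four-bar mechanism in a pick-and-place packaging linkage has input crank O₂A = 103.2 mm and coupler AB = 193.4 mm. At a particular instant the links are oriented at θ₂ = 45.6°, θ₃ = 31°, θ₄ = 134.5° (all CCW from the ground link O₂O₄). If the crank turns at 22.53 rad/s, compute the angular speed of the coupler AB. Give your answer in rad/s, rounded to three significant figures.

ω₂ = 22.53 rad/s
Differentiating the loop-closure r₂e^{iθ₂}+r₃e^{iθ₃}=r₁+r₄e^{iθ₄} gives r₂ω₂e^{iθ₂}+r₃ω₃e^{iθ₃}=r₄ω₄e^{iθ₄}.
Eliminating the other unknown: ω₃ = r₂ω₂ sin(θ₄−θ₂) / [r₃ sin(θ₃−θ₄)].
Numerator sine = +0.99982; denominator sine = -0.97237.
Result = 0.1032·22.53·(+0.99982) / (0.1934·(-0.97237)) = -12.362 rad/s; magnitude 12.362 rad/s.

12.4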